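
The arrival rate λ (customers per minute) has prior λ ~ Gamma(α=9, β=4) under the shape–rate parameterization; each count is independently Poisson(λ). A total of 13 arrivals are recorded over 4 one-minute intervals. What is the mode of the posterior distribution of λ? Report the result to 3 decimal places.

λ̂_MAP = 2.625

Σxᵢ = 13, n = 4.
Posterior ∝ λ^8e^(−4λ) · λ^13e^(−4λ) = λ^21e^(−8λ), i.e. Gamma(shape=22, rate=8).
The mode of a Gamma(a, b) with a ≥ 1 (shape–rate) is (a−1)/b = 21/8 ≈ 2.625.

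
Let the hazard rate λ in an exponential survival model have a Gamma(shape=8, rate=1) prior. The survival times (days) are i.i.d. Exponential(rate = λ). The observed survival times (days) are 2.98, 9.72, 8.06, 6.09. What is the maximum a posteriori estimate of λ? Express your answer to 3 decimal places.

λ̂_MAP = 0.395

The Exponential(rate=λ) likelihood is ∝ λ^n e^(−λΣtᵢ). Here n = 4 and Σtᵢ = 2.98 + 9.72 + 8.06 + 6.09 = 26.85.
Posterior ∝ λ^7e^(−1λ) · λ^4e^(−26.85λ) = λ^11e^(−27.85λ), i.e. Gamma(12, 27.85).
Mode = (a−1)/b = 11/27.85 ≈ 0.395.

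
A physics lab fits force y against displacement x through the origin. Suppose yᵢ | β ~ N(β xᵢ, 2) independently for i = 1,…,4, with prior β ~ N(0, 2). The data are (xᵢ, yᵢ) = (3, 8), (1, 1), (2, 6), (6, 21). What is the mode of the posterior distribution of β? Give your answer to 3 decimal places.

β̂_MAP = 3.196

log p(β | y) = −Σ(yᵢ − βxᵢ)²/(2·2) − β²/(2·2) + const.
Setting the derivative to zero: Σxᵢ(yᵢ − βxᵢ)/2 − β/2 = 0, so β = Σxᵢyᵢ / (Σxᵢ² + σ²/τ²).
Σxᵢyᵢ = 3·8 + 1·1 + 2·6 + 6·21 = 163; Σxᵢ² = 50; σ²/τ² = 1.
β̂_MAP = 163 / (50 + 1) = 163/51 ≈ 3.196.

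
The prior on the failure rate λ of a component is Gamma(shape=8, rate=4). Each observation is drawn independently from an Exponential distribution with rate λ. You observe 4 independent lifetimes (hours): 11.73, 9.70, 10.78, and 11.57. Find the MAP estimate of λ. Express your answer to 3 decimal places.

λ̂_MAP = 0.230

The Exponential(rate=λ) likelihood is ∝ λ^n e^(−λΣtᵢ). Here n = 4 and Σtᵢ = 11.73 + 9.70 + 10.78 + 11.57 = 43.78.
Posterior ∝ λ^7e^(−4λ) · λ^4e^(−43.78λ) = λ^11e^(−47.78λ), i.e. Gamma(12, 47.78).
Mode = (a−1)/b = 11/47.78 ≈ 0.230.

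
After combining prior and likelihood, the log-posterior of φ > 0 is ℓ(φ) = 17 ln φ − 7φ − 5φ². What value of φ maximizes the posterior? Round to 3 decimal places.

ℓ'(φ) = 17/φ − 7 − 10φ. Setting this to zero and multiplying by φ: 10φ² + 7φ − 17 = 0.
φ = (−7 + √(7² + 4·10·17)) / (2·10) = (−7 + √729) / 20 = (−7 + 27)/20 = 1.
ℓ''(φ) = −17/φ² − 10 < 0, confirming a maximum.

φ̂_MAP = 1.000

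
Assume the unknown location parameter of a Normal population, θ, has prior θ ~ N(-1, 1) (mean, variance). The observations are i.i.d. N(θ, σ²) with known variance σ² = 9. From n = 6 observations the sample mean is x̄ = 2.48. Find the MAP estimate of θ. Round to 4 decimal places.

n = 6, x̄ = 2.48.
For a Normal prior and Normal likelihood with known variance, the posterior is Normal; its mode equals its mean, the precision-weighted average.
Prior precision 1/σ₀² = 1/1 = 1; data precision n/σ² = 6/9 = 2/3.
θ̂ = (1·(-1) + (2/3)·2.48) / (1 + 2/3) = (49/75)/(5/3) = 0.3920.

θ̂_MAP = 0.3920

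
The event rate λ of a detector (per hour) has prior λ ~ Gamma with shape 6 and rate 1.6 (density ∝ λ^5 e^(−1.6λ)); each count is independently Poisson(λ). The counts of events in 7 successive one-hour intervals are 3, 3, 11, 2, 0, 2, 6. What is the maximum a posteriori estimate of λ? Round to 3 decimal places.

Σxᵢ = 3+3+11+2+0+2+6 = 27, with n = 7.
Posterior ∝ λ^5e^(−1.6λ) · λ^27e^(−7λ) = λ^32e^(−8.6λ), i.e. Gamma(shape=33, rate=8.6).
The mode of a Gamma(a, b) with a ≥ 1 (shape–rate) is (a−1)/b = 32/8.6 ≈ 3.721.

λ̂_MAP = 3.721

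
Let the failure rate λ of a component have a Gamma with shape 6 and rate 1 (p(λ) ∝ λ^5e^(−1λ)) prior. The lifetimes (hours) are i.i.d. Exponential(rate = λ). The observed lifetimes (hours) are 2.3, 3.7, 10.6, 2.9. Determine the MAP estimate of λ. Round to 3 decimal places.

λ̂_MAP = 0.439

The Exponential(rate=λ) likelihood is ∝ λ^n e^(−λΣtᵢ). Here n = 4 and Σtᵢ = 2.3 + 3.7 + 10.6 + 2.9 = 19.5.
Posterior ∝ λ^5e^(−1λ) · λ^4e^(−19.5λ) = λ^9e^(−20.5λ), i.e. Gamma(10, 20.5).
Mode = (a−1)/b = 9/20.5 ≈ 0.439.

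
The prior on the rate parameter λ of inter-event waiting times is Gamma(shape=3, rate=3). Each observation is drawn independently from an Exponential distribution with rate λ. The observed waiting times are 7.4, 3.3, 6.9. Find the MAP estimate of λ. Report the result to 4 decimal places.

The Exponential(rate=λ) likelihood is ∝ λ^n e^(−λΣtᵢ). Here n = 3 and Σtᵢ = 7.4 + 3.3 + 6.9 = 17.6.
Posterior ∝ λ^2e^(−3λ) · λ^3e^(−17.6λ) = λ^5e^(−20.6λ), i.e. Gamma(6, 20.6).
Mode = (a−1)/b = 5/20.6 ≈ 0.2427.

λ̂_MAP = 0.2427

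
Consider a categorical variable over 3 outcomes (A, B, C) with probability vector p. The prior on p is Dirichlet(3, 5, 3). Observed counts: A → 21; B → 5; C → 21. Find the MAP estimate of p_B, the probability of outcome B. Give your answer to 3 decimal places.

MAP estimate of p_B = 0.164

The posterior is Dirichlet(αᵢ + nᵢ) = Dirichlet(24, 10, 24).
For a Dirichlet(a₁,…,a_K) with all aᵢ > 1, the mode has j-th component (aⱼ − 1)/(Σaᵢ − K).
Here Σaᵢ = 58 and K = 3, so p_B = (10 − 1)/(58 − 3) = 9/55 ≈ 0.164.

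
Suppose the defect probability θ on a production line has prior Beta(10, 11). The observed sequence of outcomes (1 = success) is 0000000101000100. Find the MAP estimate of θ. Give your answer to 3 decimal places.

Prior: Beta(10, 11).
Data: 3 successes in 16 trials (from the sequence). The binomial likelihood contributes θ^3(1−θ)^13, so the posterior is Beta(10+3, 11+13) = Beta(13, 24).
For Beta(a, b) with a, b > 1 the mode is (a−1)/(a+b−2) = 12/35 ≈ 0.343.

θ̂_MAP = 0.343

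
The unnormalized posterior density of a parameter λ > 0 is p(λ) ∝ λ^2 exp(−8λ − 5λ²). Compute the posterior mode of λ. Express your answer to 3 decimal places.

ℓ'(λ) = 2/λ − 8 − 10λ. Setting this to zero and multiplying by λ: 10λ² + 8λ − 2 = 0.
λ = (−8 + √(8² + 4·10·2)) / (2·10) = (−8 + √144) / 20 = (−8 + 12)/20 = 1/5.
ℓ''(λ) = −2/λ² − 10 < 0, confirming a maximum.

λ̂_MAP = 0.200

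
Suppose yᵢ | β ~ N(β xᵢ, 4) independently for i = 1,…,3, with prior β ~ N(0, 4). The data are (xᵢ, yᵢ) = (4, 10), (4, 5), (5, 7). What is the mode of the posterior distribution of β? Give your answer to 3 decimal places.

β̂_MAP = 1.638

log p(β | y) = −Σ(yᵢ − βxᵢ)²/(2·4) − β²/(2·4) + const.
Setting the derivative to zero: Σxᵢ(yᵢ − βxᵢ)/4 − β/4 = 0, so β = Σxᵢyᵢ / (Σxᵢ² + σ²/τ²).
Σxᵢyᵢ = 4·10 + 4·5 + 5·7 = 95; Σxᵢ² = 57; σ²/τ² = 1.
β̂_MAP = 95 / (57 + 1) = 95/58 ≈ 1.638.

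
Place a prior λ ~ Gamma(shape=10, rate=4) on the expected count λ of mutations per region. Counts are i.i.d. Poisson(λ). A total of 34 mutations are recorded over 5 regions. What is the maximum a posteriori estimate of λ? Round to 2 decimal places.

Σxᵢ = 34, n = 5.
Posterior ∝ λ^9e^(−4λ) · λ^34e^(−5λ) = λ^43e^(−9λ), i.e. Gamma(shape=44, rate=9).
The mode of a Gamma(a, b) with a ≥ 1 (shape–rate) is (a−1)/b = 43/9 ≈ 4.78.

λ̂_MAP = 4.78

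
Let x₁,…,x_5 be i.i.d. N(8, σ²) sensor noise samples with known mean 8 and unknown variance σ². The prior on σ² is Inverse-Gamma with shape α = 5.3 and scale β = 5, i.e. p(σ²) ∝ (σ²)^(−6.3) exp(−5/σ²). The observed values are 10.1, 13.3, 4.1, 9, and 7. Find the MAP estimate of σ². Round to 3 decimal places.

Sum of squared deviations about the known mean: SS = (10.1−8)² + (13.3−8)² + (4.1−8)² + (9−8)² + (7−8)² = 49.71.
The Normal likelihood contributes (σ²)^(−n/2) exp(−SS/(2σ²)), so the posterior is Inverse-Gamma(α + n/2, β + SS/2) = Inverse-Gamma(7.8, 29.855).
The mode of Inverse-Gamma(a, b) is b/(a+1) = 29.855/8.8 ≈ 3.393.

σ̂²_MAP = 3.393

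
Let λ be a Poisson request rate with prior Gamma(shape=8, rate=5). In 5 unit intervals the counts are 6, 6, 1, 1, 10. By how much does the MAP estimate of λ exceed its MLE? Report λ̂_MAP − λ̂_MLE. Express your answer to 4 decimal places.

Σxᵢ = 24. Posterior is Gamma(32, 10); MAP = (32−1)/10 = 31/10 ≈ 3.10000.
MLE = x̄ = 24/5 ≈ 4.80000.
Difference = 31/10 − 24/5 = -17/10 ≈ -1.7000.

MAP − MLE = -1.7000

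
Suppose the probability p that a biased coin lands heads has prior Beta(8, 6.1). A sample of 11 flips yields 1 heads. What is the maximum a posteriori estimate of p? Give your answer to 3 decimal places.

Prior: Beta(8, 6.1).
Data: 1 success in 11 trials. The binomial likelihood contributes p(1−p)^10, so the posterior is Beta(8+1, 6.1+10) = Beta(9, 16.1).
For Beta(a, b) with a, b > 1 the mode is (a−1)/(a+b−2) = 8/23.1 ≈ 0.346.

p̂_MAP = 0.346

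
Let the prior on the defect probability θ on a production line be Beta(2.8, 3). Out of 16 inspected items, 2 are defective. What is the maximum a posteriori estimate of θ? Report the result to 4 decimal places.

Prior: Beta(2.8, 3).
Data: 2 successes in 16 trials. The binomial likelihood contributes θ^2(1−θ)^14, so the posterior is Beta(2.8+2, 3+14) = Beta(4.8, 17).
For Beta(a, b) with a, b > 1 the mode is (a−1)/(a+b−2) = 3.8/19.8 ≈ 0.1919.

θ̂_MAP = 0.1919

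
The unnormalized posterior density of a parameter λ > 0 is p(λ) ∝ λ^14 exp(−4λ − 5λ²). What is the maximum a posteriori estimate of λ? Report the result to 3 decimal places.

ℓ'(λ) = 14/λ − 4 − 10λ. Setting this to zero and multiplying by λ: 10λ² + 4λ − 14 = 0.
λ = (−4 + √(4² + 4·10·14)) / (2·10) = (−4 + √576) / 20 = (−4 + 24)/20 = 1.
ℓ''(λ) = −14/λ² − 10 < 0, confirming a maximum.

λ̂_MAP = 1.000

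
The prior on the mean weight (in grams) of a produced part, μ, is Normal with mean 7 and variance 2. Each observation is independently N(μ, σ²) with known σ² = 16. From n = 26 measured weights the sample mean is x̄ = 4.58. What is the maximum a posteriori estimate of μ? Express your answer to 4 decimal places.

μ̂_MAP = 5.1494

n = 26, x̄ = 4.58.
For a Normal prior and Normal likelihood with known variance, the posterior is Normal; its mode equals its mean, the precision-weighted average.
Prior precision 1/σ₀² = 1/2 = 0.5; data precision n/σ² = 26/16 = 1.625.
μ̂ = (0.5·7 + 1.625·4.58) / (0.5 + 1.625) = 10.9425/2.125 = 4377/850 ≈ 5.1494.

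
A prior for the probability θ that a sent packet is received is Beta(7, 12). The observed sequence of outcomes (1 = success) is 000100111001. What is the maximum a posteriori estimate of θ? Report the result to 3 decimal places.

Prior: Beta(7, 12).
Data: 5 successes in 12 trials (from the sequence). The binomial likelihood contributes θ^5(1−θ)^7, so the posterior is Beta(7+5, 12+7) = Beta(12, 19).
For Beta(a, b) with a, b > 1 the mode is (a−1)/(a+b−2) = 11/29 ≈ 0.379.

θ̂_MAP = 0.379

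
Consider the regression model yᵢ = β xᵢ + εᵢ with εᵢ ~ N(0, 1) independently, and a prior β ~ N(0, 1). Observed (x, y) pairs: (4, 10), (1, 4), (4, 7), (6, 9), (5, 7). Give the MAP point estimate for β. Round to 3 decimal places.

log p(β | y) = −Σ(yᵢ − βxᵢ)²/(2·1) − β²/(2·1) + const.
Setting the derivative to zero: Σxᵢ(yᵢ − βxᵢ)/1 − β/1 = 0, so β = Σxᵢyᵢ / (Σxᵢ² + σ²/τ²).
Σxᵢyᵢ = 4·10 + 1·4 + 4·7 + 6·9 + 5·7 = 161; Σxᵢ² = 94; σ²/τ² = 1.
β̂_MAP = 161 / (94 + 1) = 161/95 ≈ 1.695.

β̂_MAP = 1.695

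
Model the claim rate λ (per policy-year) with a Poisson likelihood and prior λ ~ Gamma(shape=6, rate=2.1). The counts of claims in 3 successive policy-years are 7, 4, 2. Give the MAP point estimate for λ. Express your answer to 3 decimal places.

λ̂_MAP = 3.529

Σxᵢ = 7+4+2 = 13, with n = 3.
Posterior ∝ λ^5e^(−2.1λ) · λ^13e^(−3λ) = λ^18e^(−5.1λ), i.e. Gamma(shape=19, rate=5.1).
The mode of a Gamma(a, b) with a ≥ 1 (shape–rate) is (a−1)/b = 18/5.1 ≈ 3.529.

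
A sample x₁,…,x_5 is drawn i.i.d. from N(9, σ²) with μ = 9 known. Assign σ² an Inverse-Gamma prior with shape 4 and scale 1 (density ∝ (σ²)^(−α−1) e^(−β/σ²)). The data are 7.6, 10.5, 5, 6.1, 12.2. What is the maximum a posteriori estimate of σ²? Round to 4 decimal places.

σ̂²_MAP = 2.7240

Sum of squared deviations about the known mean: SS = (7.6−9)² + (10.5−9)² + (5−9)² + (6.1−9)² + (12.2−9)² = 38.86.
The Normal likelihood contributes (σ²)^(−n/2) exp(−SS/(2σ²)), so the posterior is Inverse-Gamma(α + n/2, β + SS/2) = Inverse-Gamma(6.5, 20.43).
The mode of Inverse-Gamma(a, b) is b/(a+1) = 20.43/7.5 ≈ 2.7240.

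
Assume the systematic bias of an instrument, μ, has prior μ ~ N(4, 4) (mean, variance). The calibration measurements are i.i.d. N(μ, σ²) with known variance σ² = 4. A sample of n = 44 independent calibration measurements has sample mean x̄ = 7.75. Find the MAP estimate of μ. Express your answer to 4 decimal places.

n = 44, x̄ = 7.75.
For a Normal prior and Normal likelihood with known variance, the posterior is Normal; its mode equals its mean, the precision-weighted average.
Prior precision 1/σ₀² = 1/4 = 0.25; data precision n/σ² = 44/4 = 11.
μ̂ = (0.25·4 + 11·7.75) / (0.25 + 11) = 86.25/11.25 = 23/3 ≈ 7.6667.

μ̂_MAP = 7.6667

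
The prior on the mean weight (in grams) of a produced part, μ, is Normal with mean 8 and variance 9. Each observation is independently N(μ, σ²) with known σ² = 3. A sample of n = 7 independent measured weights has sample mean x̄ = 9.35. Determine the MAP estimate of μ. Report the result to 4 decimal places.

μ̂_MAP = 9.2886

n = 7, x̄ = 9.35.
For a Normal prior and Normal likelihood with known variance, the posterior is Normal; its mode equals its mean, the precision-weighted average.
Prior precision 1/σ₀² = 1/9; data precision n/σ² = 7/3.
μ̂ = ((1/9)·8 + (7/3)·9.35) / (1/9 + 7/3) = (4087/180)/(22/9) = 4087/440 ≈ 9.2886.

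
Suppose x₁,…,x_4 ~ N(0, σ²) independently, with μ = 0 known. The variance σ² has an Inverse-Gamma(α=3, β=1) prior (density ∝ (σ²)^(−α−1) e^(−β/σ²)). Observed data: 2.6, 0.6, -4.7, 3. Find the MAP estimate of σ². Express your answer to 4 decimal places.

Sum of squared deviations about the known mean: SS = (2.6−0)² + (0.6−0)² + (-4.7−0)² + (3−0)² = 38.21.
The Normal likelihood contributes (σ²)^(−n/2) exp(−SS/(2σ²)), so the posterior is Inverse-Gamma(α + n/2, β + SS/2) = Inverse-Gamma(5, 20.105).
The mode of Inverse-Gamma(a, b) is b/(a+1) = 20.105/6 ≈ 3.3508.

σ̂²_MAP = 3.3508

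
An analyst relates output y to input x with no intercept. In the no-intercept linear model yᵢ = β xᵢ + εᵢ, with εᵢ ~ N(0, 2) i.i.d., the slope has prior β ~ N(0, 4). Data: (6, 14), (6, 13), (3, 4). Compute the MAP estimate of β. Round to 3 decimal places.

β̂_MAP = 2.135

log p(β | y) = −Σ(yᵢ − βxᵢ)²/(2·2) − β²/(2·4) + const.
Setting the derivative to zero: Σxᵢ(yᵢ − βxᵢ)/2 − β/4 = 0, so β = Σxᵢyᵢ / (Σxᵢ² + σ²/τ²).
Σxᵢyᵢ = 6·14 + 6·13 + 3·4 = 174; Σxᵢ² = 81; σ²/τ² = 0.5.
β̂_MAP = 174 / (81 + 0.5) = 174/81.5 ≈ 2.135.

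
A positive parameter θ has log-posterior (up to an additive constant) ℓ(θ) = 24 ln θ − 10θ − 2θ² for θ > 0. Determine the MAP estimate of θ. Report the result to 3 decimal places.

ℓ'(θ) = 24/θ − 10 − 4θ. Setting this to zero and multiplying by θ: 4θ² + 10θ − 24 = 0.
θ = (−10 + √(10² + 4·4·24)) / (2·4) = (−10 + √484) / 8 = (−10 + 22)/8 = 3/2.
ℓ''(θ) = −24/θ² − 4 < 0, confirming a maximum.

θ̂_MAP = 1.500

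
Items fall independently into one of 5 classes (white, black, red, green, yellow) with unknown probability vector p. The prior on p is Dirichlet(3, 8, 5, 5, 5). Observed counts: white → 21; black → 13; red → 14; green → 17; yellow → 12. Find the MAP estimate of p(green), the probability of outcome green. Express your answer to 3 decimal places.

The posterior is Dirichlet(αᵢ + nᵢ) = Dirichlet(24, 21, 19, 22, 17).
For a Dirichlet(a₁,…,a_K) with all aᵢ > 1, the mode has j-th component (aⱼ − 1)/(Σaᵢ − K).
Here Σaᵢ = 103 and K = 5, so p(green) = (22 − 1)/(103 − 5) = 21/98 ≈ 0.214.

MAP estimate of p(green) = 0.214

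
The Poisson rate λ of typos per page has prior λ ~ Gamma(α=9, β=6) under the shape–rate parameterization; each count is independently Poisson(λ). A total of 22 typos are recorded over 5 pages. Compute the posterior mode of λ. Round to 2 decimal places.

λ̂_MAP = 2.73

Σxᵢ = 22, n = 5.
Posterior ∝ λ^8e^(−6λ) · λ^22e^(−5λ) = λ^30e^(−11λ), i.e. Gamma(shape=31, rate=11).
The mode of a Gamma(a, b) with a ≥ 1 (shape–rate) is (a−1)/b = 30/11 ≈ 2.73.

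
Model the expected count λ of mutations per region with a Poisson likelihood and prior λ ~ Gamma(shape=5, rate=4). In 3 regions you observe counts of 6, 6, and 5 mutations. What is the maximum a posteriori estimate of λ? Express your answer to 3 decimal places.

Σxᵢ = 6+6+5 = 17, with n = 3.
Posterior ∝ λ^4e^(−4λ) · λ^17e^(−3λ) = λ^21e^(−7λ), i.e. Gamma(shape=22, rate=7).
The mode of a Gamma(a, b) with a ≥ 1 (shape–rate) is (a−1)/b = 21/7 ≈ 3.000.

λ̂_MAP = 3.000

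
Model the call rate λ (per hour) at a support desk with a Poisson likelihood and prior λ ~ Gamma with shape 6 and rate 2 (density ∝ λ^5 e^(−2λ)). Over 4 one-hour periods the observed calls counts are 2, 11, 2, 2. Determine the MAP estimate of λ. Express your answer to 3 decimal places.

λ̂_MAP = 3.667

Σxᵢ = 2+11+2+2 = 17, with n = 4.
Posterior ∝ λ^5e^(−2λ) · λ^17e^(−4λ) = λ^22e^(−6λ), i.e. Gamma(shape=23, rate=6).
The mode of a Gamma(a, b) with a ≥ 1 (shape–rate) is (a−1)/b = 22/6 ≈ 3.667.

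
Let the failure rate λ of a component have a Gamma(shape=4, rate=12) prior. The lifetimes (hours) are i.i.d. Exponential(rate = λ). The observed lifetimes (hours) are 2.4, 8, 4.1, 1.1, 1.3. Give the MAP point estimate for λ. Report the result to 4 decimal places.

λ̂_MAP = 0.2768

The Exponential(rate=λ) likelihood is ∝ λ^n e^(−λΣtᵢ). Here n = 5 and Σtᵢ = 2.4 + 8 + 4.1 + 1.1 + 1.3 = 16.9.
Posterior ∝ λ^3e^(−12λ) · λ^5e^(−16.9λ) = λ^8e^(−28.9λ), i.e. Gamma(9, 28.9).
Mode = (a−1)/b = 8/28.9 ≈ 0.2768.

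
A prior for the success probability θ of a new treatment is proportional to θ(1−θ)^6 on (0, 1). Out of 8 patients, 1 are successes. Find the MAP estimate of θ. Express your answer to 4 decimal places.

θ̂_MAP = 0.1333

The prior density ∝ θ(1−θ)^6 is the kernel of Beta(2, 7).
Data: 1 success in 8 trials. The binomial likelihood contributes θ(1−θ)^7, so the posterior is Beta(2+1, 7+7) = Beta(3, 14).
For Beta(a, b) with a, b > 1 the mode is (a−1)/(a+b−2) = 2/15 ≈ 0.1333.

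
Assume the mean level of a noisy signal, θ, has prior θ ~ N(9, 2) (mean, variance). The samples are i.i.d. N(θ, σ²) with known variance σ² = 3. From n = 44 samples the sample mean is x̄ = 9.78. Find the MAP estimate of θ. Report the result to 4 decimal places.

n = 44, x̄ = 9.78.
For a Normal prior and Normal likelihood with known variance, the posterior is Normal; its mode equals its mean, the precision-weighted average.
Prior precision 1/σ₀² = 1/2 = 0.5; data precision n/σ² = 44/3.
θ̂ = (0.5·9 + (44/3)·9.78) / (0.5 + 44/3) = 147.94/(91/6) = 1707/175 ≈ 9.7543.

θ̂_MAP = 9.7543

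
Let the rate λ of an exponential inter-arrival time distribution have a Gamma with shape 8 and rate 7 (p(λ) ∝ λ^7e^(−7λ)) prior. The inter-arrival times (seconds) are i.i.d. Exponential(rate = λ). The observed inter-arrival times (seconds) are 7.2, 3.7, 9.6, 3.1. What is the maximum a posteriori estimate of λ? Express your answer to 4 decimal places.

λ̂_MAP = 0.3595

The Exponential(rate=λ) likelihood is ∝ λ^n e^(−λΣtᵢ). Here n = 4 and Σtᵢ = 7.2 + 3.7 + 9.6 + 3.1 = 23.6.
Posterior ∝ λ^7e^(−7λ) · λ^4e^(−23.6λ) = λ^11e^(−30.6λ), i.e. Gamma(12, 30.6).
Mode = (a−1)/b = 11/30.6 ≈ 0.3595.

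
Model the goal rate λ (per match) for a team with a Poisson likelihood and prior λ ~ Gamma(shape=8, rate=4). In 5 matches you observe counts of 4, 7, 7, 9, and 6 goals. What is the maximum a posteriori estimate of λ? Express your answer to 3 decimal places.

Σxᵢ = 4+7+7+9+6 = 33, with n = 5.
Posterior ∝ λ^7e^(−4λ) · λ^33e^(−5λ) = λ^40e^(−9λ), i.e. Gamma(shape=41, rate=9).
The mode of a Gamma(a, b) with a ≥ 1 (shape–rate) is (a−1)/b = 40/9 ≈ 4.444.

λ̂_MAP = 4.444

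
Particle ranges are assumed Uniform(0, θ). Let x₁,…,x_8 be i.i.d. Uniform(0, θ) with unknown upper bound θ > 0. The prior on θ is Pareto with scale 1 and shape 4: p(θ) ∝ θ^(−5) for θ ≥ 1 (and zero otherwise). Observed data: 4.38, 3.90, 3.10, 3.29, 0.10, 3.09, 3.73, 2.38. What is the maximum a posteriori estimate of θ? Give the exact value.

θ̂_MAP = 4.38

The Uniform(0, θ) likelihood is θ^(−n) for θ ≥ max(xᵢ), zero otherwise. Here max(xᵢ) = 4.38.
Posterior ∝ θ^(−5) · θ^(−8) = θ^(−13) on θ ≥ max(1, 4.38) = 4.38.
This density is strictly decreasing in θ, so the posterior mode lies at the lower boundary of the support.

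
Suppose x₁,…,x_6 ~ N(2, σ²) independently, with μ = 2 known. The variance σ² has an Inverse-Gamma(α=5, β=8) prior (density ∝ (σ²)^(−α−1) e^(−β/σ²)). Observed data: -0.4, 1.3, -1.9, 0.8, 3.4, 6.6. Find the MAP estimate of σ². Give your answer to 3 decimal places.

σ̂²_MAP = 3.446

Sum of squared deviations about the known mean: SS = (-0.4−2)² + (1.3−2)² + (-1.9−2)² + (0.8−2)² + (3.4−2)² + (6.6−2)² = 46.02.
The Normal likelihood contributes (σ²)^(−n/2) exp(−SS/(2σ²)), so the posterior is Inverse-Gamma(α + n/2, β + SS/2) = Inverse-Gamma(8, 31.01).
The mode of Inverse-Gamma(a, b) is b/(a+1) = 31.01/9 ≈ 3.446.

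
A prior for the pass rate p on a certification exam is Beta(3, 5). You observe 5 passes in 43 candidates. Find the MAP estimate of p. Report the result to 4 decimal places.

p̂_MAP = 0.1429

Prior: Beta(3, 5).
Data: 5 successes in 43 trials. The binomial likelihood contributes p^5(1−p)^38, so the posterior is Beta(3+5, 5+38) = Beta(8, 43).
For Beta(a, b) with a, b > 1 the mode is (a−1)/(a+b−2) = 7/49 ≈ 0.1429.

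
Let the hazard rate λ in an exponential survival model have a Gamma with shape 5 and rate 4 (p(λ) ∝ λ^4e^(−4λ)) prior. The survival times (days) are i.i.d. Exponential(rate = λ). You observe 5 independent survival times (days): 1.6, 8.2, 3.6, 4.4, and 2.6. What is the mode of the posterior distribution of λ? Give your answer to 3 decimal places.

The Exponential(rate=λ) likelihood is ∝ λ^n e^(−λΣtᵢ). Here n = 5 and Σtᵢ = 1.6 + 8.2 + 3.6 + 4.4 + 2.6 = 20.4.
Posterior ∝ λ^4e^(−4λ) · λ^5e^(−20.4λ) = λ^9e^(−24.4λ), i.e. Gamma(10, 24.4).
Mode = (a−1)/b = 9/24.4 ≈ 0.369.

λ̂_MAP = 0.369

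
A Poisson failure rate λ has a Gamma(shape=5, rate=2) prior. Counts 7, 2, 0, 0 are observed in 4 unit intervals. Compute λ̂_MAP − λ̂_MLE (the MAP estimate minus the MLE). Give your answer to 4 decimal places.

Σxᵢ = 9. Posterior is Gamma(14, 6); MAP = (14−1)/6 = 13/6 ≈ 2.16667.
MLE = x̄ = 9/4 ≈ 2.25000.
Difference = 13/6 − 9/4 = -1/12 ≈ -0.0833.

MAP − MLE = -0.0833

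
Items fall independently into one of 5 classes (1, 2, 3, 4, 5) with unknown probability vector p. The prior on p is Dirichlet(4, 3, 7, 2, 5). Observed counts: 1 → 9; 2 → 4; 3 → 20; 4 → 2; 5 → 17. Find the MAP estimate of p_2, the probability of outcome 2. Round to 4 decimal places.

The posterior is Dirichlet(αᵢ + nᵢ) = Dirichlet(13, 7, 27, 4, 22).
For a Dirichlet(a₁,…,a_K) with all aᵢ > 1, the mode has j-th component (aⱼ − 1)/(Σaᵢ − K).
Here Σaᵢ = 73 and K = 5, so p_2 = (7 − 1)/(73 − 5) = 6/68 ≈ 0.0882.

MAP estimate: 0.0882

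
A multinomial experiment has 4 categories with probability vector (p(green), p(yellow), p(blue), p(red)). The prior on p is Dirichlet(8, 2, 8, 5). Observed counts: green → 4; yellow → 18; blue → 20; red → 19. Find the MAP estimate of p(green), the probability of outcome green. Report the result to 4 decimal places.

MAP estimate of p(green) = 0.1375

The posterior is Dirichlet(αᵢ + nᵢ) = Dirichlet(12, 20, 28, 24).
For a Dirichlet(a₁,…,a_K) with all aᵢ > 1, the mode has j-th component (aⱼ − 1)/(Σaᵢ − K).
Here Σaᵢ = 84 and K = 4, so p(green) = (12 − 1)/(84 − 4) = 11/80 ≈ 0.1375.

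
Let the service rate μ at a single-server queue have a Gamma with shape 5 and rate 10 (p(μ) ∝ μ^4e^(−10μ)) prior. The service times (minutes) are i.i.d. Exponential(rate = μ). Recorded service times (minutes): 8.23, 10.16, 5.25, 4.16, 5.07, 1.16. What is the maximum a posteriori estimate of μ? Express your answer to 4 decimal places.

μ̂_MAP = 0.2271

The Exponential(rate=μ) likelihood is ∝ μ^n e^(−μΣtᵢ). Here n = 6 and Σtᵢ = 8.23 + 10.16 + 5.25 + 4.16 + 5.07 + 1.16 = 34.03.
Posterior ∝ μ^4e^(−10μ) · μ^6e^(−34.03μ) = μ^10e^(−44.03μ), i.e. Gamma(11, 44.03).
Mode = (a−1)/b = 10/44.03 ≈ 0.2271.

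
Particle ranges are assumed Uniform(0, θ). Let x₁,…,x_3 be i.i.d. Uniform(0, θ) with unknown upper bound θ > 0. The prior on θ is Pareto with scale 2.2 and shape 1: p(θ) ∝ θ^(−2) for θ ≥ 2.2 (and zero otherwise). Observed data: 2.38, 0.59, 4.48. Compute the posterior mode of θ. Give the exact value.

The Uniform(0, θ) likelihood is θ^(−n) for θ ≥ max(xᵢ), zero otherwise. Here max(xᵢ) = 4.48.
Posterior ∝ θ^(−2) · θ^(−3) = θ^(−5) on θ ≥ max(2.2, 4.48) = 4.48.
This density is strictly decreasing in θ, so the posterior mode lies at the lower boundary of the support.

θ̂_MAP = 4.48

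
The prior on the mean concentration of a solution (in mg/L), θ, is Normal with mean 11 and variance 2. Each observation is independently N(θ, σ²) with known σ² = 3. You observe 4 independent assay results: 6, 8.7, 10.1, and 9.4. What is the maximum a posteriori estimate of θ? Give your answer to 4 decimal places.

θ̂_MAP = 9.2182

n = 4; x̄ = (6 + 8.7 + 10.1 + 9.4)/4 = 34.2/4 = 8.55.
For a Normal prior and Normal likelihood with known variance, the posterior is Normal; its mode equals its mean, the precision-weighted average.
Prior precision 1/σ₀² = 1/2 = 0.5; data precision n/σ² = 4/3.
θ̂ = (0.5·11 + (4/3)·8.55) / (0.5 + 4/3) = 16.9/(11/6) = 507/55 ≈ 9.2182.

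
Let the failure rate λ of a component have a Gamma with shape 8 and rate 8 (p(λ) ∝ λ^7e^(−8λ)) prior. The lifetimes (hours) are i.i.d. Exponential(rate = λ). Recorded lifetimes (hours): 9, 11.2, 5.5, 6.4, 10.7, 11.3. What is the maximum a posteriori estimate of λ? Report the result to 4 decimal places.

λ̂_MAP = 0.2093

The Exponential(rate=λ) likelihood is ∝ λ^n e^(−λΣtᵢ). Here n = 6 and Σtᵢ = 9 + 11.2 + 5.5 + 6.4 + 10.7 + 11.3 = 54.1.
Posterior ∝ λ^7e^(−8λ) · λ^6e^(−54.1λ) = λ^13e^(−62.1λ), i.e. Gamma(14, 62.1).
Mode = (a−1)/b = 13/62.1 ≈ 0.2093.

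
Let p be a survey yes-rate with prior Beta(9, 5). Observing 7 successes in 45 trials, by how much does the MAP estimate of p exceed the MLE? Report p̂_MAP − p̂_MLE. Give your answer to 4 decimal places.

MAP − MLE = 0.1076

Posterior is Beta(16, 43); MAP = (16−1)/(59−2) = 15/57 ≈ 0.26316.
MLE ignores the prior: p̂_MLE = k/n = 7/45 ≈ 0.15556.
Difference = 15/57 − 7/45 = 92/855 ≈ 0.1076.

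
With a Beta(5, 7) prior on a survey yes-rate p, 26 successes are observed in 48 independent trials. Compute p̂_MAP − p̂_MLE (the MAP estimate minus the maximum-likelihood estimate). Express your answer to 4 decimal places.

MAP − MLE = -0.0244

Posterior is Beta(31, 29); MAP = (31−1)/(60−2) = 30/58 ≈ 0.51724.
MLE ignores the prior: p̂_MLE = k/n = 26/48 ≈ 0.54167.
Difference = 30/58 − 26/48 = -17/696 ≈ -0.0244.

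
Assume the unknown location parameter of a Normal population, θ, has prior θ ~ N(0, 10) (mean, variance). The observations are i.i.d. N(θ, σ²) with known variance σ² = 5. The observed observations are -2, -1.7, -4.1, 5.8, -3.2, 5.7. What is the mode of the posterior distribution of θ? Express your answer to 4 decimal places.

n = 6; x̄ = ((-2) + (-1.7) + (-4.1) + 5.8 + (-3.2) + 5.7)/6 = 0.5/6 = 1/12 ≈ 0.0833.
For a Normal prior and Normal likelihood with known variance, the posterior is Normal; its mode equals its mean, the precision-weighted average.
Prior precision 1/σ₀² = 1/10 = 0.1; data precision n/σ² = 6/5 = 1.2.
θ̂ = (0.1·0 + 1.2·(1/12)) / (0.1 + 1.2) = 0.1/1.3 = 1/13 ≈ 0.0769.

θ̂_MAP = 0.0769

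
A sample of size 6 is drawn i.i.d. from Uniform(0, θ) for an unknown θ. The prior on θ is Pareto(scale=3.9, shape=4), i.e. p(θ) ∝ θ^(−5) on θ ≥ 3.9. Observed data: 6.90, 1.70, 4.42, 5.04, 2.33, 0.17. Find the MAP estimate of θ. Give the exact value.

θ̂_MAP = 6.90

The Uniform(0, θ) likelihood is θ^(−n) for θ ≥ max(xᵢ), zero otherwise. Here max(xᵢ) = 6.90.
Posterior ∝ θ^(−5) · θ^(−6) = θ^(−11) on θ ≥ max(3.9, 6.90) = 6.90.
This density is strictly decreasing in θ, so the posterior mode lies at the lower boundary of the support.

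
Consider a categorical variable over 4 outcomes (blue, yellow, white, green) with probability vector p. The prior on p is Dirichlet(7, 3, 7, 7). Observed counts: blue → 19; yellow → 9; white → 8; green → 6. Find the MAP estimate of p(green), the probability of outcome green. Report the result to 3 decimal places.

MAP estimate of p(green) = 0.194

The posterior is Dirichlet(αᵢ + nᵢ) = Dirichlet(26, 12, 15, 13).
For a Dirichlet(a₁,…,a_K) with all aᵢ > 1, the mode has j-th component (aⱼ − 1)/(Σaᵢ − K).
Here Σaᵢ = 66 and K = 4, so p(green) = (13 − 1)/(66 − 4) = 12/62 ≈ 0.194.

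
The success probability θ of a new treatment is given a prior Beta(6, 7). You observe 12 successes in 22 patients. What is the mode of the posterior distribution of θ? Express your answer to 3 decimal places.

Prior: Beta(6, 7).
Data: 12 successes in 22 trials. The binomial likelihood contributes θ^12(1−θ)^10, so the posterior is Beta(6+12, 7+10) = Beta(18, 17).
For Beta(a, b) with a, b > 1 the mode is (a−1)/(a+b−2) = 17/33 ≈ 0.515.

θ̂_MAP = 0.515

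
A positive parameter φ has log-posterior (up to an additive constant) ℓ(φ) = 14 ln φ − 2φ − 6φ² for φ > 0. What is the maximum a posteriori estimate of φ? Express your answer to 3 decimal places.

ℓ'(φ) = 14/φ − 2 − 12φ. Setting this to zero and multiplying by φ: 12φ² + 2φ − 14 = 0.
φ = (−2 + √(2² + 4·12·14)) / (2·12) = (−2 + √676) / 24 = (−2 + 26)/24 = 1.
ℓ''(φ) = −14/φ² − 12 < 0, confirming a maximum.

φ̂_MAP = 1.000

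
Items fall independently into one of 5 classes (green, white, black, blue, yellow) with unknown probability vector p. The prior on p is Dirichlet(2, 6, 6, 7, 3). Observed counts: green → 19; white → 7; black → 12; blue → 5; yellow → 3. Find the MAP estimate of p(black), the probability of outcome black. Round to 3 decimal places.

The posterior is Dirichlet(αᵢ + nᵢ) = Dirichlet(21, 13, 18, 12, 6).
For a Dirichlet(a₁,…,a_K) with all aᵢ > 1, the mode has j-th component (aⱼ − 1)/(Σaᵢ − K).
Here Σaᵢ = 70 and K = 5, so p(black) = (18 − 1)/(70 − 5) = 17/65 ≈ 0.262.

MAP estimate of p(black) = 0.262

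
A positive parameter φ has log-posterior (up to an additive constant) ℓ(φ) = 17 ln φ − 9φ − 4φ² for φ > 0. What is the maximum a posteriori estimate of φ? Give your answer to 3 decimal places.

φ̂_MAP = 1.000

ℓ'(φ) = 17/φ − 9 − 8φ. Setting this to zero and multiplying by φ: 8φ² + 9φ − 17 = 0.
φ = (−9 + √(9² + 4·8·17)) / (2·8) = (−9 + √625) / 16 = (−9 + 25)/16 = 1.
ℓ''(φ) = −17/φ² − 8 < 0, confirming a maximum.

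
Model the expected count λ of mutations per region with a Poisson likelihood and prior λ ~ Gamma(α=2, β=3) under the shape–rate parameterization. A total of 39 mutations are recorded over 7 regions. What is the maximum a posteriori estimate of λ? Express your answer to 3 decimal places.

Σxᵢ = 39, n = 7.
Posterior ∝ λe^(−3λ) · λ^39e^(−7λ) = λ^40e^(−10λ), i.e. Gamma(shape=41, rate=10).
The mode of a Gamma(a, b) with a ≥ 1 (shape–rate) is (a−1)/b = 40/10 ≈ 4.000.

λ̂_MAP = 4.000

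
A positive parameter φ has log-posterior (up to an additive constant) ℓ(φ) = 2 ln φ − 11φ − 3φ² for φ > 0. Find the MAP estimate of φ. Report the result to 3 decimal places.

ℓ'(φ) = 2/φ − 11 − 6φ. Setting this to zero and multiplying by φ: 6φ² + 11φ − 2 = 0.
φ = (−11 + √(11² + 4·6·2)) / (2·6) = (−11 + √169) / 12 = (−11 + 13)/12 = 1/6.
ℓ''(φ) = −2/φ² − 6 < 0, confirming a maximum.

φ̂_MAP = 0.167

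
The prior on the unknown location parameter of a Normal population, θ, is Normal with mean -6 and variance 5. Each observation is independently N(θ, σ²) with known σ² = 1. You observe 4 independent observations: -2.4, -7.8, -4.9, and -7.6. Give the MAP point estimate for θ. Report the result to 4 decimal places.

n = 4; x̄ = ((-2.4) + (-7.8) + (-4.9) + (-7.6))/4 = -22.7/4 = -5.675.
For a Normal prior and Normal likelihood with known variance, the posterior is Normal; its mode equals its mean, the precision-weighted average.
Prior precision 1/σ₀² = 1/5 = 0.2; data precision n/σ² = 4/1 = 4.
θ̂ = (0.2·(-6) + 4·(-5.675)) / (0.2 + 4) = (-23.9)/4.2 = -239/42 ≈ -5.6905.

θ̂_MAP = -5.6905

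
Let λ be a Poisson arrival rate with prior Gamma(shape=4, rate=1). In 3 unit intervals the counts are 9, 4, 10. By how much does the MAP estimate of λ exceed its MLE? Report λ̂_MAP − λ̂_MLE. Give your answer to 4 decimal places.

Σxᵢ = 23. Posterior is Gamma(27, 4); MAP = (27−1)/4 = 26/4 ≈ 6.50000.
MLE = x̄ = 23/3 ≈ 7.66667.
Difference = 26/4 − 23/3 = -7/6 ≈ -1.1667.

MAP − MLE = -1.1667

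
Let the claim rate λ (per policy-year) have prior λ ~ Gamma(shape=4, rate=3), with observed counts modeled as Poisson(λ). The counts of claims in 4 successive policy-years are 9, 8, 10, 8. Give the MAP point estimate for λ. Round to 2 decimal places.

Σxᵢ = 9+8+10+8 = 35, with n = 4.
Posterior ∝ λ^3e^(−3λ) · λ^35e^(−4λ) = λ^38e^(−7λ), i.e. Gamma(shape=39, rate=7).
The mode of a Gamma(a, b) with a ≥ 1 (shape–rate) is (a−1)/b = 38/7 ≈ 5.43.

λ̂_MAP = 5.43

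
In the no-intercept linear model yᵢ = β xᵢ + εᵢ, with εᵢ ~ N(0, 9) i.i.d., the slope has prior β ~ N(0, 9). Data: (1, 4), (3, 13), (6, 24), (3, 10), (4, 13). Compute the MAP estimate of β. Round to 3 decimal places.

log p(β | y) = −Σ(yᵢ − βxᵢ)²/(2·9) − β²/(2·9) + const.
Setting the derivative to zero: Σxᵢ(yᵢ − βxᵢ)/9 − β/9 = 0, so β = Σxᵢyᵢ / (Σxᵢ² + σ²/τ²).
Σxᵢyᵢ = 1·4 + 3·13 + 6·24 + 3·10 + 4·13 = 269; Σxᵢ² = 71; σ²/τ² = 1.
β̂_MAP = 269 / (71 + 1) = 269/72 ≈ 3.736.

β̂_MAP = 3.736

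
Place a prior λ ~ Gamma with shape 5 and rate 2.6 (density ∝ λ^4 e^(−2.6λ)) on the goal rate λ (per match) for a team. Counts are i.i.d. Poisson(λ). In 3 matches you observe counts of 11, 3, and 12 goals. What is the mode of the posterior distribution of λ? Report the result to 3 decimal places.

λ̂_MAP = 5.357

Σxᵢ = 11+3+12 = 26, with n = 3.
Posterior ∝ λ^4e^(−2.6λ) · λ^26e^(−3λ) = λ^30e^(−5.6λ), i.e. Gamma(shape=31, rate=5.6).
The mode of a Gamma(a, b) with a ≥ 1 (shape–rate) is (a−1)/b = 30/5.6 ≈ 5.357.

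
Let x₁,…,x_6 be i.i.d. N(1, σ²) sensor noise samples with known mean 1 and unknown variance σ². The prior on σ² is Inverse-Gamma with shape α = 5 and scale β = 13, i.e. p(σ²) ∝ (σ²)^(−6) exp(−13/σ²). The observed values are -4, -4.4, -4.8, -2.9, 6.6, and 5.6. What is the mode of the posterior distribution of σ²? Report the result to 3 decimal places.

σ̂²_MAP = 10.085

Sum of squared deviations about the known mean: SS = (-4−1)² + (-4.4−1)² + (-4.8−1)² + (-2.9−1)² + (6.6−1)² + (5.6−1)² = 155.53.
The Normal likelihood contributes (σ²)^(−n/2) exp(−SS/(2σ²)), so the posterior is Inverse-Gamma(α + n/2, β + SS/2) = Inverse-Gamma(8, 90.765).
The mode of Inverse-Gamma(a, b) is b/(a+1) = 90.765/9 ≈ 10.085.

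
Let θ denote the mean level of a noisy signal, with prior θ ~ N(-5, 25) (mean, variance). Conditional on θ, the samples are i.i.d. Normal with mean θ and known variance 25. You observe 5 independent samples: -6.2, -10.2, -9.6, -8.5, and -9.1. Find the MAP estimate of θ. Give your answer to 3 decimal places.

n = 5; x̄ = ((-6.2) + (-10.2) + (-9.6) + (-8.5) + (-9.1))/5 = -43.6/5 = -8.72.
For a Normal prior and Normal likelihood with known variance, the posterior is Normal; its mode equals its mean, the precision-weighted average.
Prior precision 1/σ₀² = 1/25 = 0.04; data precision n/σ² = 5/25 = 0.2.
θ̂ = (0.04·(-5) + 0.2·(-8.72)) / (0.04 + 0.2) = (-1.944)/0.24 = -8.100.

θ̂_MAP = -8.100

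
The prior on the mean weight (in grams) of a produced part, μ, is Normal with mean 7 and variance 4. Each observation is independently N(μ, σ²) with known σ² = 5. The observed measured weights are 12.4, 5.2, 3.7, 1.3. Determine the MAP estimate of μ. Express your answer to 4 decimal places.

n = 4; x̄ = (12.4 + 5.2 + 3.7 + 1.3)/4 = 22.6/4 = 5.65.
For a Normal prior and Normal likelihood with known variance, the posterior is Normal; its mode equals its mean, the precision-weighted average.
Prior precision 1/σ₀² = 1/4 = 0.25; data precision n/σ² = 4/5 = 0.8.
μ̂ = (0.25·7 + 0.8·5.65) / (0.25 + 0.8) = 6.27/1.05 = 209/35 ≈ 5.9714.

μ̂_MAP = 5.9714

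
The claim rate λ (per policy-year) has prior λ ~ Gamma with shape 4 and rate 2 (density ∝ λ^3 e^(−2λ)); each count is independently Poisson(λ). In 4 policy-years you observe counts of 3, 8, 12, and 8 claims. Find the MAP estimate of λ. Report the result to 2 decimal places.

Σxᵢ = 3+8+12+8 = 31, with n = 4.
Posterior ∝ λ^3e^(−2λ) · λ^31e^(−4λ) = λ^34e^(−6λ), i.e. Gamma(shape=35, rate=6).
The mode of a Gamma(a, b) with a ≥ 1 (shape–rate) is (a−1)/b = 34/6 ≈ 5.67.

λ̂_MAP = 5.67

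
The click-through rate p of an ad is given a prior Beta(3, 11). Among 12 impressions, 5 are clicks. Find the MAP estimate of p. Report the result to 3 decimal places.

p̂_MAP = 0.292

Prior: Beta(3, 11).
Data: 5 successes in 12 trials. The binomial likelihood contributes p^5(1−p)^7, so the posterior is Beta(3+5, 11+7) = Beta(8, 18).
For Beta(a, b) with a, b > 1 the mode is (a−1)/(a+b−2) = 7/24 ≈ 0.292.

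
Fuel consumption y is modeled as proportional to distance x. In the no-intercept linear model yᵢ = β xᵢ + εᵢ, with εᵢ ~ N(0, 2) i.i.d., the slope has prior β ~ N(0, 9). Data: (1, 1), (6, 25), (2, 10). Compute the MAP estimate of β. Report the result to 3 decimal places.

β̂_MAP = 4.148

log p(β | y) = −Σ(yᵢ − βxᵢ)²/(2·2) − β²/(2·9) + const.
Setting the derivative to zero: Σxᵢ(yᵢ − βxᵢ)/2 − β/9 = 0, so β = Σxᵢyᵢ / (Σxᵢ² + σ²/τ²).
Σxᵢyᵢ = 1·1 + 6·25 + 2·10 = 171; Σxᵢ² = 41; σ²/τ² = 2/9.
β̂_MAP = 171 / (41 + 2/9) = 171/(371/9) = 1539/371 ≈ 4.148.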